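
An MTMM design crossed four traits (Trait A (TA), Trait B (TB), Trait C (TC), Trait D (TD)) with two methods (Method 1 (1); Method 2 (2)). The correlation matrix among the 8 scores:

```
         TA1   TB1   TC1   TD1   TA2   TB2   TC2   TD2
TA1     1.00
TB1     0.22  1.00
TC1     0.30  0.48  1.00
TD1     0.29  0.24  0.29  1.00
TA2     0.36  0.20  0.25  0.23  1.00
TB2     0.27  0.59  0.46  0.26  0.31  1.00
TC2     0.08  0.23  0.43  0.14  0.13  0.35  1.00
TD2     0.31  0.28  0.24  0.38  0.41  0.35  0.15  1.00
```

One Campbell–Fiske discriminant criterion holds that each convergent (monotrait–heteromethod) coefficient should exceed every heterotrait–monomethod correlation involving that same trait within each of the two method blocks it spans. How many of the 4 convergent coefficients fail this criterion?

3

Convergent coefficients and their comparison sets:
TA (methods 1·2): 0.36 vs {0.22, 0.31, 0.30, 0.13, 0.29, 0.41} → fail.
TB (methods 1·2): 0.59 vs {0.22, 0.31, 0.48, 0.35, 0.24, 0.35} → pass.
TC (methods 1·2): 0.43 vs {0.30, 0.13, 0.48, 0.35, 0.29, 0.15} → fail.
TD (methods 1·2): 0.38 vs {0.29, 0.41, 0.24, 0.35, 0.29, 0.15} → fail.
3 of 4 fail.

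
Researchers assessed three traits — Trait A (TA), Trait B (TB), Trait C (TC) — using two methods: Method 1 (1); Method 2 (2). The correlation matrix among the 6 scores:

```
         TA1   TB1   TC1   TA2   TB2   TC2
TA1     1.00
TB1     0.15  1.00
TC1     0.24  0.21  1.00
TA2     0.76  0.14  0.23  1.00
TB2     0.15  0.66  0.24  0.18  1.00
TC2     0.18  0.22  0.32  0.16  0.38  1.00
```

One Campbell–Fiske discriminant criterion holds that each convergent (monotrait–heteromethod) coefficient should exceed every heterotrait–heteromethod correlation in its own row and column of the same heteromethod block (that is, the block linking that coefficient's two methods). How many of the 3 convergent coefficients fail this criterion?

Each convergent coefficient versus the relevant comparison correlations:
TA (methods 1·2): 0.76 vs {0.15, 0.14, 0.18, 0.23} → pass.
TB (methods 1·2): 0.66 vs {0.14, 0.15, 0.22, 0.24} → pass.
TC (methods 1·2): 0.32 vs {0.23, 0.18, 0.24, 0.22} → pass.
0 of 3 fail.

0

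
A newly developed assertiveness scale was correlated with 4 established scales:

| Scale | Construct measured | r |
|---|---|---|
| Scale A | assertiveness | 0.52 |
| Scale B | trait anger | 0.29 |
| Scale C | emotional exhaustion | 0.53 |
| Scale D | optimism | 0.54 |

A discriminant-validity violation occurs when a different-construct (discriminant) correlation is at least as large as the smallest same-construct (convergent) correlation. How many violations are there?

2

Convergent (same construct = assertiveness): Scale A.
Smallest convergent = 0.52. Discriminant values: 0.29, 0.53, 0.54; count ≥ 0.52 → 2.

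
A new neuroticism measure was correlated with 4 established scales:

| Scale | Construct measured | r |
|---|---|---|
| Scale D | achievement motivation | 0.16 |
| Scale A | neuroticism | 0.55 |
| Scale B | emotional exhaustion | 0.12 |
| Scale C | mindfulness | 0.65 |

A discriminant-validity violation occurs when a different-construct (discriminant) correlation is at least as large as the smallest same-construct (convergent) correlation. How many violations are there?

1

Convergent (same construct = neuroticism): Scale A.
Smallest convergent = 0.55. Discriminant values: 0.16, 0.12, 0.65; count ≥ 0.55 → 1.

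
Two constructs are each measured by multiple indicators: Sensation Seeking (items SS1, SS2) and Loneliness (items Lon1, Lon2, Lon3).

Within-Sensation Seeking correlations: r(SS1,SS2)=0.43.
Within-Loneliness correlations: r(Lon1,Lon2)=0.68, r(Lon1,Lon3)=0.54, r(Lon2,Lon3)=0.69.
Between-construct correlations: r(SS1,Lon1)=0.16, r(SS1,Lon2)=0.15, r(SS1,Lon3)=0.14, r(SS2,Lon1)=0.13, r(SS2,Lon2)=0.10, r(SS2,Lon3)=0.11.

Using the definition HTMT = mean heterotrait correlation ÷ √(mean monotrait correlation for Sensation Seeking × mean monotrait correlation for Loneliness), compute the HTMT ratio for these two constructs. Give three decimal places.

Mean heterotrait r = 0.79/6 = 0.1317.
Mean within-SS = 0.43/1 = 0.4300; mean within-Lon = 1.91/3 = 0.6367.
Geometric mean = √(0.4300 × 0.6367) = 0.5232.
HTMT = 0.1317 / 0.5232 = 0.252.

0.252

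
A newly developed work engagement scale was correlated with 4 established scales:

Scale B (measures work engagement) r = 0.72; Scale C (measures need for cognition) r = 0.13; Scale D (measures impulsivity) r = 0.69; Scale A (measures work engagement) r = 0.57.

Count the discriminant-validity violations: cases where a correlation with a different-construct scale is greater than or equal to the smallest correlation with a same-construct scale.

1

Convergent (same construct = work engagement): Scale B, Scale A.
Smallest convergent = 0.57. Discriminant values: 0.13, 0.69; count ≥ 0.57 → 1.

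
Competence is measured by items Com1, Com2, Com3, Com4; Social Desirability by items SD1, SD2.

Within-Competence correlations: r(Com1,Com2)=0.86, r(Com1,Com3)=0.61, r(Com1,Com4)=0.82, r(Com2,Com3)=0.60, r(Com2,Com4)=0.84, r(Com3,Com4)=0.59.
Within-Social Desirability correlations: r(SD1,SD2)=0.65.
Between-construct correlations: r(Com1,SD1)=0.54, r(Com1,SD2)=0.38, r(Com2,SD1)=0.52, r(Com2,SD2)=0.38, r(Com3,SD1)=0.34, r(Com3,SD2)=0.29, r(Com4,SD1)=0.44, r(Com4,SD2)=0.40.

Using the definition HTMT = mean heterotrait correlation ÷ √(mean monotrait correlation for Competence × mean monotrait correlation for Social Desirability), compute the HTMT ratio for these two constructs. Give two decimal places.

Mean heterotrait r = 3.29/8 = 0.4113.
Mean within-Com = 4.32/6 = 0.7200; mean within-SD = 0.65/1 = 0.6500.
Geometric mean = √(0.7200 × 0.6500) = 0.6841.
HTMT = 0.4113 / 0.6841 = 0.60.

0.60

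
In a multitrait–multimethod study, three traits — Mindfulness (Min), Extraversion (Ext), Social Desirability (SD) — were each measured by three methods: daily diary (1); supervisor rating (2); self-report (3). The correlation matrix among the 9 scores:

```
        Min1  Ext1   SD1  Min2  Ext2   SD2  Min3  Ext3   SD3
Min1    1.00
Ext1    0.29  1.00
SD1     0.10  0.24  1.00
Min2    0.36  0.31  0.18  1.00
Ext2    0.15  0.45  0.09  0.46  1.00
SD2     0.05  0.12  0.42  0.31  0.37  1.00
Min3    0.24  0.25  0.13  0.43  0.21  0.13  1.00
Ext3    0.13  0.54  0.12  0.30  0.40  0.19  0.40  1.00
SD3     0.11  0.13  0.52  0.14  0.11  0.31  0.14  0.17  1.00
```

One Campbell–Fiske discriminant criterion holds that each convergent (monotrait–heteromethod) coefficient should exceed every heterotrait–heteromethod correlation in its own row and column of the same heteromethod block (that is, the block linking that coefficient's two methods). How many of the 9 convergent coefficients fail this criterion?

1

Convergent coefficients and their comparison sets:
Min (methods 1·2): 0.36 vs {0.15, 0.31, 0.05, 0.18} → pass.
Min (methods 1·3): 0.24 vs {0.13, 0.25, 0.11, 0.13} → fail.
Min (methods 2·3): 0.43 vs {0.30, 0.21, 0.14, 0.13} → pass.
Ext (methods 1·2): 0.45 vs {0.31, 0.15, 0.12, 0.09} → pass.
Ext (methods 1·3): 0.54 vs {0.25, 0.13, 0.13, 0.12} → pass.
Ext (methods 2·3): 0.40 vs {0.21, 0.30, 0.11, 0.19} → pass.
SD (methods 1·2): 0.42 vs {0.18, 0.05, 0.09, 0.12} → pass.
SD (methods 1·3): 0.52 vs {0.13, 0.11, 0.12, 0.13} → pass.
SD (methods 2·3): 0.31 vs {0.13, 0.14, 0.19, 0.11} → pass.
1 of 9 fail.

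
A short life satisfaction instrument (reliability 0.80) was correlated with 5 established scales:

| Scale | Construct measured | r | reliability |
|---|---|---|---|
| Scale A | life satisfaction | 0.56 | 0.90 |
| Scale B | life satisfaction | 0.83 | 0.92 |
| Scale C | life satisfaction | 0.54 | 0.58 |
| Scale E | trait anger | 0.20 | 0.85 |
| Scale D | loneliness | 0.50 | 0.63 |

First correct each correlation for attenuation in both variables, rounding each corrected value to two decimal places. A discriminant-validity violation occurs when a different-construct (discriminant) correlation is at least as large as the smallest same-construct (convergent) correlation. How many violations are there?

Disattenuated r (r / √(r_scale · r_new)):
  Scale A (conv): 0.56 / √(0.90·0.80) = 0.66
  Scale B (conv): 0.83 / √(0.92·0.80) = 0.97
  Scale C (conv): 0.54 / √(0.58·0.80) = 0.79
  Scale E (disc): 0.20 / √(0.85·0.80) = 0.24
  Scale D (disc): 0.50 / √(0.63·0.80) = 0.70
Smallest convergent = 0.66. Discriminant values: 0.24, 0.70; count ≥ 0.66 → 1.

1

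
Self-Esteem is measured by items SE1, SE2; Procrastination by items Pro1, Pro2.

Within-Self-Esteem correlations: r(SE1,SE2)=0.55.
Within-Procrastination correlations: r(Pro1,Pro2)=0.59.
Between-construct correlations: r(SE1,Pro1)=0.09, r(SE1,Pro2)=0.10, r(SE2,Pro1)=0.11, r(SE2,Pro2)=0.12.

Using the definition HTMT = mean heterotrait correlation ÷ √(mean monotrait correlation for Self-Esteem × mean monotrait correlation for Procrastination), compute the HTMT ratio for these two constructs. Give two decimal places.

Mean heterotrait r = 0.42/4 = 0.1050.
Mean within-SE = 0.55/1 = 0.5500; mean within-Pro = 0.59/1 = 0.5900.
Geometric mean = √(0.5500 × 0.5900) = 0.5696.
HTMT = 0.1050 / 0.5696 = 0.18.

0.18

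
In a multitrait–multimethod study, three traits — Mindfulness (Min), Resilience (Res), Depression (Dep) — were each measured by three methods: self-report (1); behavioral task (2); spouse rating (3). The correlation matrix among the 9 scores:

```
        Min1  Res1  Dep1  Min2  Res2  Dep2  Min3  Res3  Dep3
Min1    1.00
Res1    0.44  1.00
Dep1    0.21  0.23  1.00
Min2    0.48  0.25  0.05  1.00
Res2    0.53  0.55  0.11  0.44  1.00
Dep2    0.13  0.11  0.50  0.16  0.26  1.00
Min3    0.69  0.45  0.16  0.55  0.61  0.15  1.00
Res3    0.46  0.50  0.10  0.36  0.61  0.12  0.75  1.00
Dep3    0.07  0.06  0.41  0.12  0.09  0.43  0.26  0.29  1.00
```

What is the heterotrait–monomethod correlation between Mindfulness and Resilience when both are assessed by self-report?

0.44

Different traits, same method: r(Min1, Res1) = 0.44.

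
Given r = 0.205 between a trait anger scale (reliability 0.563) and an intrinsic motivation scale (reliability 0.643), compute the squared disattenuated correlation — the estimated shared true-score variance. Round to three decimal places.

Disattenuated r = 0.205 / √(0.563 × 0.643) = 0.205 / 0.6017 = 0.3407.
Shared true-score variance = 0.3407² = 0.1161 ≈ 0.116.

0.116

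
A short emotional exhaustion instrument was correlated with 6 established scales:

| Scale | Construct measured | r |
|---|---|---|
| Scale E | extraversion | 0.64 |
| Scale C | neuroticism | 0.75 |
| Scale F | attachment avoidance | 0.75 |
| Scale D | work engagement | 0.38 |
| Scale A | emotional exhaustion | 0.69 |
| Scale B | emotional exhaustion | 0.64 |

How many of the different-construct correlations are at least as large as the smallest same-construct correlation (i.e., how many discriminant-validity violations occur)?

3

Convergent (same construct = emotional exhaustion): Scale A, Scale B.
Smallest convergent = 0.64. Discriminant values: 0.64, 0.75, 0.75, 0.38; count ≥ 0.64 → 3.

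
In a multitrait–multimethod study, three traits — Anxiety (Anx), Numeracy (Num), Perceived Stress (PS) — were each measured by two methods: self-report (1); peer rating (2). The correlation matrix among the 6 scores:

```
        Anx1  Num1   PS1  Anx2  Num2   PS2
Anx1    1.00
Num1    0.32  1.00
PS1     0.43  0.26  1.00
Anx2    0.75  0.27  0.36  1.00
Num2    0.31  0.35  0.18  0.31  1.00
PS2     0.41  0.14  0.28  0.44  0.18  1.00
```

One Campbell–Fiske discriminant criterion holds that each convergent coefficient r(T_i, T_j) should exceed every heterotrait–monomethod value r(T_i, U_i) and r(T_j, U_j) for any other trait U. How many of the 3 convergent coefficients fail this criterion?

1

Each convergent coefficient versus the relevant comparison correlations:
Anx (methods 1·2): 0.75 vs {0.32, 0.31, 0.43, 0.44} → pass.
Num (methods 1·2): 0.35 vs {0.32, 0.31, 0.26, 0.18} → pass.
PS (methods 1·2): 0.28 vs {0.43, 0.44, 0.26, 0.18} → fail.
1 of 3 fail.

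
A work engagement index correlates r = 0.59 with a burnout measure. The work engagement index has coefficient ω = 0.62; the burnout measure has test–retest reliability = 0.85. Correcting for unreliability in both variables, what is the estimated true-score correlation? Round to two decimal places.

r_true = r_obs / √(r_xx · r_yy) = 0.59 / √(0.62 × 0.85) = 0.59 / √0.5270 = 0.59 / 0.7259 ≈ 0.81.

0.81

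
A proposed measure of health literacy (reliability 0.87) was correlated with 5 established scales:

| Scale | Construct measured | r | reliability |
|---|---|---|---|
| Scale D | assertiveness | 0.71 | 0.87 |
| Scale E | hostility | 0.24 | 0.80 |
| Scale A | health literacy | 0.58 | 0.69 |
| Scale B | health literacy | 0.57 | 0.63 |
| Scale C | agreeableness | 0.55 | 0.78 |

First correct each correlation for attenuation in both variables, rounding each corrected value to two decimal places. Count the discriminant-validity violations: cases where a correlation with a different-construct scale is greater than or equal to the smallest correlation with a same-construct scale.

Disattenuated r (r / √(r_scale · r_new)):
  Scale D (disc): 0.71 / √(0.87·0.87) = 0.82
  Scale E (disc): 0.24 / √(0.80·0.87) = 0.29
  Scale A (conv): 0.58 / √(0.69·0.87) = 0.75
  Scale B (conv): 0.57 / √(0.63·0.87) = 0.77
  Scale C (disc): 0.55 / √(0.78·0.87) = 0.67
Smallest convergent = 0.75. Discriminant values: 0.82, 0.29, 0.67; count ≥ 0.75 → 1.

1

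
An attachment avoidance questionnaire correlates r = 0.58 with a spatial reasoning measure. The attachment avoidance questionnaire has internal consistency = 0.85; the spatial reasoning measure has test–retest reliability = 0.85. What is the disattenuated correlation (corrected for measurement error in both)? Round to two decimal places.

r_true = r_obs / √(r_xx · r_yy) = 0.58 / √(0.85 × 0.85) = 0.58 / √0.7225 = 0.58 / 0.8500 ≈ 0.68.

0.68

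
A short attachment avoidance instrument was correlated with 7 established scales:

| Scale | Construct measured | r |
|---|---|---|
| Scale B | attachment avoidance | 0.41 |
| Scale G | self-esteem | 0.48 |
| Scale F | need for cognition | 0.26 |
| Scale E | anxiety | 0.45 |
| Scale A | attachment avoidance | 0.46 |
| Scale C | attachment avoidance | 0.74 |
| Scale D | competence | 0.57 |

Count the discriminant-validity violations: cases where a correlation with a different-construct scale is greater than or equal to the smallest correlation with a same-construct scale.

3

Convergent (same construct = attachment avoidance): Scale B, Scale A, Scale C.
Smallest convergent = 0.41. Discriminant values: 0.48, 0.26, 0.45, 0.57; count ≥ 0.41 → 3.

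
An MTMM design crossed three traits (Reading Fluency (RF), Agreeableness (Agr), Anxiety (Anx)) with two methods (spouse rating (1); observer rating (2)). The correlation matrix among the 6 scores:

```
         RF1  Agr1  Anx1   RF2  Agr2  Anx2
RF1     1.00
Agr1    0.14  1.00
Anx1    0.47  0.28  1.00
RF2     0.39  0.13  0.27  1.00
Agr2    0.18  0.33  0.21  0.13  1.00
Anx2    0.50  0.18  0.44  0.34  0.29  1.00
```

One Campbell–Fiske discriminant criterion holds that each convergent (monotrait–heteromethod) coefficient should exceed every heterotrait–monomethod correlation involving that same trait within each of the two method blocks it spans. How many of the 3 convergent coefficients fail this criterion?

2

Each convergent coefficient versus the relevant comparison correlations:
RF (methods 1·2): 0.39 vs {0.14, 0.13, 0.47, 0.34} → fail.
Agr (methods 1·2): 0.33 vs {0.14, 0.13, 0.28, 0.29} → pass.
Anx (methods 1·2): 0.44 vs {0.47, 0.34, 0.28, 0.29} → fail.
2 of 3 fail.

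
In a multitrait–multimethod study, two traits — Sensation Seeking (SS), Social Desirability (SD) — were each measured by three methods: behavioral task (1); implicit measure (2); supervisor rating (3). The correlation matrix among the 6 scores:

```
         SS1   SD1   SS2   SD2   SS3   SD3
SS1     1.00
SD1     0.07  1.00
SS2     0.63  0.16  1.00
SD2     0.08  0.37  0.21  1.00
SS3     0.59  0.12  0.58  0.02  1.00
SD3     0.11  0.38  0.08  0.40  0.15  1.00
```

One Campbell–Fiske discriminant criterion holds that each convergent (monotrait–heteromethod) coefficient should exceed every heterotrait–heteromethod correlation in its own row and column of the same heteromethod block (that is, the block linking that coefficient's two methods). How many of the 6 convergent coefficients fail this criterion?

Checking each validity diagonal entry against its comparison values:
SS (methods 1·2): 0.63 vs {0.08, 0.16} → pass.
SS (methods 1·3): 0.59 vs {0.11, 0.12} → pass.
SS (methods 2·3): 0.58 vs {0.08, 0.02} → pass.
SD (methods 1·2): 0.37 vs {0.16, 0.08} → pass.
SD (methods 1·3): 0.38 vs {0.12, 0.11} → pass.
SD (methods 2·3): 0.40 vs {0.02, 0.08} → pass.
0 of 6 fail.

0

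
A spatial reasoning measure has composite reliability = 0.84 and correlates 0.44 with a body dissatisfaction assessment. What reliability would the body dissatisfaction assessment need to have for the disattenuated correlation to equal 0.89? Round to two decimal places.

r_true = r_obs / √(r_xx · r_yy) ⇒ 0.89 = 0.44 / √(0.84 · r_yy).
√(0.84 · r_yy) = 0.44 / 0.89 = 0.4944; 0.84 · r_yy = 0.2444; r_yy = 0.2444 / 0.84 ≈ 0.29.

0.29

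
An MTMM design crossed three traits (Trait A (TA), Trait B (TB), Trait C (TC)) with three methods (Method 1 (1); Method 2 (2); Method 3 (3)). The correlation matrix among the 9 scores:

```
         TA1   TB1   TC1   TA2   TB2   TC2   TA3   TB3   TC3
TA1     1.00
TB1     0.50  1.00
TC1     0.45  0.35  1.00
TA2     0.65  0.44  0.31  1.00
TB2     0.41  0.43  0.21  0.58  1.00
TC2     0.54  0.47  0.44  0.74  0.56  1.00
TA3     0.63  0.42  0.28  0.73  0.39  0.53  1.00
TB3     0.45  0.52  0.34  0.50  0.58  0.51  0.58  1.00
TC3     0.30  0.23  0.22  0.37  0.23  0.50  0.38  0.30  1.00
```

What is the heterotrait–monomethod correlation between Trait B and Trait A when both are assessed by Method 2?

Different traits, same method: r(TB2, TA2) = 0.58.

0.58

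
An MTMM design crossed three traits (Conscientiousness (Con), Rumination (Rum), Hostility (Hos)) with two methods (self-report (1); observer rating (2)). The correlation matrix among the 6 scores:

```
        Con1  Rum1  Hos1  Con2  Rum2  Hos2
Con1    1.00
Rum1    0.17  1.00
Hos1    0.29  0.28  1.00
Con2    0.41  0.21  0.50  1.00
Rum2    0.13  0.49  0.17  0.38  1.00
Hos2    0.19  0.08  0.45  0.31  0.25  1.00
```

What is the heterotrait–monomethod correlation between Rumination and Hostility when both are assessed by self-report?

0.28

Different traits, same method: r(Rum1, Hos1) = 0.28.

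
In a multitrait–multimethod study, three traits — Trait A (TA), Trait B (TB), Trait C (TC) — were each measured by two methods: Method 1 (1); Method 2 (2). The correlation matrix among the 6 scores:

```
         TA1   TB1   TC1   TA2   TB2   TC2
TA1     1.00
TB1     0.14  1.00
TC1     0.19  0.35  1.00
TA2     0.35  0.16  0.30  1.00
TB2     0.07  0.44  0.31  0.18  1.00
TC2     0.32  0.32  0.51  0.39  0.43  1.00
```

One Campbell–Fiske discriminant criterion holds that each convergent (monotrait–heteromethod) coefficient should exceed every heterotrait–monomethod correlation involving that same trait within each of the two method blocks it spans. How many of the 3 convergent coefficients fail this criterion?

Convergent coefficients and their comparison sets:
TA (methods 1·2): 0.35 vs {0.14, 0.18, 0.19, 0.39} → fail.
TB (methods 1·2): 0.44 vs {0.14, 0.18, 0.35, 0.43} → pass.
TC (methods 1·2): 0.51 vs {0.19, 0.39, 0.35, 0.43} → pass.
1 of 3 fail.

1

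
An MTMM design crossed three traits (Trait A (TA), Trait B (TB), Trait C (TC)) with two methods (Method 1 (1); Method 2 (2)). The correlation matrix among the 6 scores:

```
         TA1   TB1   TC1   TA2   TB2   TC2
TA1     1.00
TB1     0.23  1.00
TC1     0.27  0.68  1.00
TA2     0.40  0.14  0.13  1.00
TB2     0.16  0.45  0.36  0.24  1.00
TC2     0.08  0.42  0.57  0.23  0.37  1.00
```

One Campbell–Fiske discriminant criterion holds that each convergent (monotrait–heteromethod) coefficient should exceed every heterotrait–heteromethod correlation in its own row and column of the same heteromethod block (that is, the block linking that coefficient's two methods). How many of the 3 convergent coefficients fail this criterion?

0

Each convergent coefficient versus the relevant comparison correlations:
TA (methods 1·2): 0.40 vs {0.16, 0.14, 0.08, 0.13} → pass.
TB (methods 1·2): 0.45 vs {0.14, 0.16, 0.42, 0.36} → pass.
TC (methods 1·2): 0.57 vs {0.13, 0.08, 0.36, 0.42} → pass.
0 of 3 fail.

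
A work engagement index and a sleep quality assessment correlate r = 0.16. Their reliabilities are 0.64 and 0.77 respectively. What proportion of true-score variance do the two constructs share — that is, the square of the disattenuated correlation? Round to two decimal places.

0.05

Disattenuated r = 0.16 / √(0.64 × 0.77) = 0.16 / 0.7020 = 0.2279.
Shared true-score variance = 0.2279² = 0.0519 ≈ 0.05.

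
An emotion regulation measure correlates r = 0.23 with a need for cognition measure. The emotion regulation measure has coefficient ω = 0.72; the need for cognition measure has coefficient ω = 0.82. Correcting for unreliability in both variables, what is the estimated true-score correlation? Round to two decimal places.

r_true = r_obs / √(r_xx · r_yy) = 0.23 / √(0.72 × 0.82) = 0.23 / √0.5904 = 0.23 / 0.7684 ≈ 0.30.

0.30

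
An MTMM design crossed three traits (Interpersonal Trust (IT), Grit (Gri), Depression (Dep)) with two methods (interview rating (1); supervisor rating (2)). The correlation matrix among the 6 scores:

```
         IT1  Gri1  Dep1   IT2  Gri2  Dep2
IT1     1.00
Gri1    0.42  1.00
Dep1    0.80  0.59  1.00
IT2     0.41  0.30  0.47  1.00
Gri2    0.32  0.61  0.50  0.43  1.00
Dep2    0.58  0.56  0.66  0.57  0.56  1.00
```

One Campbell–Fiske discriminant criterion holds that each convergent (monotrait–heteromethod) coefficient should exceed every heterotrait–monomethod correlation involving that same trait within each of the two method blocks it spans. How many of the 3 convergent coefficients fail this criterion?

Each convergent coefficient versus the relevant comparison correlations:
IT (methods 1·2): 0.41 vs {0.42, 0.43, 0.80, 0.57} → fail.
Gri (methods 1·2): 0.61 vs {0.42, 0.43, 0.59, 0.56} → pass.
Dep (methods 1·2): 0.66 vs {0.80, 0.57, 0.59, 0.56} → fail.
2 of 3 fail.

2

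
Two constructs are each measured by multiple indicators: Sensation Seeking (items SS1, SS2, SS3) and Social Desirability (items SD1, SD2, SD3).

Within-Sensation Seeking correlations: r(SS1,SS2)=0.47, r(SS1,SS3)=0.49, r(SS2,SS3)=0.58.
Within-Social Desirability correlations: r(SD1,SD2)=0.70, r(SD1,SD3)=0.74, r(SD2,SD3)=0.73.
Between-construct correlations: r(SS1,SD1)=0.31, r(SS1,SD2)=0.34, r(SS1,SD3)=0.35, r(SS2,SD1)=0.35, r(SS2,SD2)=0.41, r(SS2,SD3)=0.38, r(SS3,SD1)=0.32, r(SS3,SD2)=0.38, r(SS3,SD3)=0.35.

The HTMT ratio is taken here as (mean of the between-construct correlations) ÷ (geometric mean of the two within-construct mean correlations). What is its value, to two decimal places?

Between-construct mean = 3.19/9 = 0.3544.
Mean within-SS = 1.54/3 = 0.5133; mean within-SD = 2.17/3 = 0.7233.
Geometric mean = √(0.5133 × 0.7233) = 0.6093.
HTMT = 0.3544 / 0.6093 = 0.58.

0.58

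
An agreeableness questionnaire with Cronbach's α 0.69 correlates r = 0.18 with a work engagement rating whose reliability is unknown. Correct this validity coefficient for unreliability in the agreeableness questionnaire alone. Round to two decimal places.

0.22

Single correction: r_c = r_obs / √r_xx = 0.18 / √0.69 = 0.18 / 0.8307 ≈ 0.22.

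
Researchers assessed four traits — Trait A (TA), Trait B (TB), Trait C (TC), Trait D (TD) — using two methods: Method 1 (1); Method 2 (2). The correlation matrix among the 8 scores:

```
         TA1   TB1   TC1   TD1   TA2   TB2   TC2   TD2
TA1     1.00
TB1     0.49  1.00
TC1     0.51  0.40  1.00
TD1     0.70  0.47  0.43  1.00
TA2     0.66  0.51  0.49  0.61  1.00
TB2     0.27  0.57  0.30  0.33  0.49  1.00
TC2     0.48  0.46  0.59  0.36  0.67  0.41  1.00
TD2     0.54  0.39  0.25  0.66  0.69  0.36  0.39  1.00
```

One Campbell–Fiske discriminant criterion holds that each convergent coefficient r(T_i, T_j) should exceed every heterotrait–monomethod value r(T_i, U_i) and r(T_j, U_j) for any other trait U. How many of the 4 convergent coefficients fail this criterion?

3

Each convergent coefficient versus the relevant comparison correlations:
TA (methods 1·2): 0.66 vs {0.49, 0.49, 0.51, 0.67, 0.70, 0.69} → fail.
TB (methods 1·2): 0.57 vs {0.49, 0.49, 0.40, 0.41, 0.47, 0.36} → pass.
TC (methods 1·2): 0.59 vs {0.51, 0.67, 0.40, 0.41, 0.43, 0.39} → fail.
TD (methods 1·2): 0.66 vs {0.70, 0.69, 0.47, 0.36, 0.43, 0.39} → fail.
3 of 4 fail.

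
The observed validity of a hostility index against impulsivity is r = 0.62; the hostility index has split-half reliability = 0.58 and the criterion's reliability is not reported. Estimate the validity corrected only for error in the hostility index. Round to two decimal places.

Single correction: r_c = r_obs / √r_xx = 0.62 / √0.58 = 0.62 / 0.7616 ≈ 0.81.

0.81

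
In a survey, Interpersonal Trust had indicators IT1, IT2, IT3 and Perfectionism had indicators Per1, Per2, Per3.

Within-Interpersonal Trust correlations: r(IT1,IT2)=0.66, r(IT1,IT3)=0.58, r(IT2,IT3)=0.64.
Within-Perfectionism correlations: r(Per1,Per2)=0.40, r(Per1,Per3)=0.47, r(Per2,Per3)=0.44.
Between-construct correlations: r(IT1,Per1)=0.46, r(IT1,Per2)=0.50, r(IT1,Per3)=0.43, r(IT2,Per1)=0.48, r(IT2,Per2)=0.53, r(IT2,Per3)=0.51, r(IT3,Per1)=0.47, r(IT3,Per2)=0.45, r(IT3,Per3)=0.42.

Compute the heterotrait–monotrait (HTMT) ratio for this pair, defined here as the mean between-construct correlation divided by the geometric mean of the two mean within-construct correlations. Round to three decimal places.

0.903

Mean between = 4.25/9 = 0.4722.
Mean within-IT = 1.88/3 = 0.6267; mean within-Per = 1.31/3 = 0.4367.
Geometric mean = √(0.6267 × 0.4367) = 0.5231.
HTMT = 0.4722 / 0.5231 = 0.903.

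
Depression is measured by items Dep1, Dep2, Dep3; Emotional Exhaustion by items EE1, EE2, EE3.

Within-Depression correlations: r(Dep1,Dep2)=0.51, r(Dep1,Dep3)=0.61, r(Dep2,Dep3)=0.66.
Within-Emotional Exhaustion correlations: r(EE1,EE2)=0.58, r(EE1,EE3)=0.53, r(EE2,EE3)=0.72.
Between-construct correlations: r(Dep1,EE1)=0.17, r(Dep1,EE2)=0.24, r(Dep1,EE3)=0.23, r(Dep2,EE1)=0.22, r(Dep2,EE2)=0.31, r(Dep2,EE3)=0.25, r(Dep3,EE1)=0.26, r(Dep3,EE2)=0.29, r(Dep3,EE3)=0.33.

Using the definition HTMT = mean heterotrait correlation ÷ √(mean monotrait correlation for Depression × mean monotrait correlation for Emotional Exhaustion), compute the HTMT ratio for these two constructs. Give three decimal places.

Mean between = 2.30/9 = 0.2556.
Mean within-Dep = 1.78/3 = 0.5933; mean within-EE = 1.83/3 = 0.6100.
Geometric mean = √(0.5933 × 0.6100) = 0.6016.
HTMT = 0.2556 / 0.6016 = 0.425.

0.425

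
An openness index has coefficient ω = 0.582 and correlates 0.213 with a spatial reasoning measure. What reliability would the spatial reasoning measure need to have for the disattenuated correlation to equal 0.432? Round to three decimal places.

r_true = r_obs / √(r_xx · r_yy) ⇒ 0.432 = 0.213 / √(0.582 · r_yy).
√(0.582 · r_yy) = 0.213 / 0.432 = 0.4931; 0.582 · r_yy = 0.2431; r_yy = 0.2431 / 0.582 ≈ 0.418.

0.418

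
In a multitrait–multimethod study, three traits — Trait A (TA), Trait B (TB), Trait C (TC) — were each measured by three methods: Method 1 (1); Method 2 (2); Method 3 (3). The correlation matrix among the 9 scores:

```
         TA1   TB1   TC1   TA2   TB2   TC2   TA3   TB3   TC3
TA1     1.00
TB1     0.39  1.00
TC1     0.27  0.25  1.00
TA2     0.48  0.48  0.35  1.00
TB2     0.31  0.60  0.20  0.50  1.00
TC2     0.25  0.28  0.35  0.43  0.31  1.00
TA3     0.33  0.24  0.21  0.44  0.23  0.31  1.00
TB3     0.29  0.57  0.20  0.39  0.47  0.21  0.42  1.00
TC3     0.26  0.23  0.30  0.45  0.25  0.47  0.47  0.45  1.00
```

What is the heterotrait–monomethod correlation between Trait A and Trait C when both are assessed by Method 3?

Different traits, same method: r(TA3, TC3) = 0.47.

0.47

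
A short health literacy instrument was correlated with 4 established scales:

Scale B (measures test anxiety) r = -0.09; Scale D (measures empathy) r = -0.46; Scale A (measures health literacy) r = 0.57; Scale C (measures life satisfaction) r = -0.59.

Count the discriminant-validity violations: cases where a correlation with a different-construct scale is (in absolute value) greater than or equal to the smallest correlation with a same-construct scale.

Convergent (same construct = health literacy): Scale A.
Smallest convergent = 0.57. Discriminant |r|: 0.09, 0.46, 0.59; count ≥ 0.57 → 1.

1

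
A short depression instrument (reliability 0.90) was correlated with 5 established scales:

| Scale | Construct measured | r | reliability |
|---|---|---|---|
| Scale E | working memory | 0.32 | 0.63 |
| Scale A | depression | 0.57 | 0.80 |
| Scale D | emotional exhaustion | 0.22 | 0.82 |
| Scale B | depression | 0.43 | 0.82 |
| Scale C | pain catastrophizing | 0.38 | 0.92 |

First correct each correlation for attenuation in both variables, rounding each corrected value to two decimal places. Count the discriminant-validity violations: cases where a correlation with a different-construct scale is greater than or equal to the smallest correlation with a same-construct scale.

0

Disattenuated r (r / √(r_scale · r_new)):
  Scale E (disc): 0.32 / √(0.63·0.90) = 0.42
  Scale A (conv): 0.57 / √(0.80·0.90) = 0.67
  Scale D (disc): 0.22 / √(0.82·0.90) = 0.26
  Scale B (conv): 0.43 / √(0.82·0.90) = 0.50
  Scale C (disc): 0.38 / √(0.92·0.90) = 0.42
Smallest convergent = 0.50. Discriminant values: 0.42, 0.26, 0.42; count ≥ 0.50 → 0.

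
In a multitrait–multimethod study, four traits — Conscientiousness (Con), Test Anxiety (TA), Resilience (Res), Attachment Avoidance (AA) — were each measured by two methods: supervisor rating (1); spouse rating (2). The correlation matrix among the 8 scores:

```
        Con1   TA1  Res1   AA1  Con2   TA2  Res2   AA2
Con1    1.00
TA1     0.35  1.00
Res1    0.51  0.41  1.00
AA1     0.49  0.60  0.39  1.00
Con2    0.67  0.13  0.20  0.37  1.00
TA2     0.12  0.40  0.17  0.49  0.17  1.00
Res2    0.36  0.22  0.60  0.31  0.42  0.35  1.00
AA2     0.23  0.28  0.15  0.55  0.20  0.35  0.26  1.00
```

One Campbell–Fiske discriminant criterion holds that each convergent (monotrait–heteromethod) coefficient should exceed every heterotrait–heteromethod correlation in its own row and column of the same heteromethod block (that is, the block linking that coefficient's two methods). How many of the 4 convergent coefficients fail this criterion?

1

Each convergent coefficient versus the relevant comparison correlations:
Con (methods 1·2): 0.67 vs {0.12, 0.13, 0.36, 0.20, 0.23, 0.37} → pass.
TA (methods 1·2): 0.40 vs {0.13, 0.12, 0.22, 0.17, 0.28, 0.49} → fail.
Res (methods 1·2): 0.60 vs {0.20, 0.36, 0.17, 0.22, 0.15, 0.31} → pass.
AA (methods 1·2): 0.55 vs {0.37, 0.23, 0.49, 0.28, 0.31, 0.15} → pass.
1 of 4 fail.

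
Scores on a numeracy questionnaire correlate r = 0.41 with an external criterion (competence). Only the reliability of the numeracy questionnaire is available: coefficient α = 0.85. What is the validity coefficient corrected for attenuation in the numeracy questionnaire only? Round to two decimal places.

Single correction: r_c = r_obs / √r_xx = 0.41 / √0.85 = 0.41 / 0.9220 ≈ 0.44.

0.44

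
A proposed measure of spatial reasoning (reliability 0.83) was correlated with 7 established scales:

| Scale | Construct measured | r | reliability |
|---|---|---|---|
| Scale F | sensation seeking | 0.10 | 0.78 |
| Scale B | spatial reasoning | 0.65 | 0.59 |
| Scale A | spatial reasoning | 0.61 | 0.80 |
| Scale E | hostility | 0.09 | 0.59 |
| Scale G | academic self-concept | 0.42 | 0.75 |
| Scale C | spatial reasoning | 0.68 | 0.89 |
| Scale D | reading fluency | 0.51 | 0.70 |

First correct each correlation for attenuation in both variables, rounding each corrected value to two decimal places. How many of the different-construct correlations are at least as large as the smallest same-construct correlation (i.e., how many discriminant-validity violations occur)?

Disattenuated r (r / √(r_scale · r_new)):
  Scale F (disc): 0.10 / √(0.78·0.83) = 0.12
  Scale B (conv): 0.65 / √(0.59·0.83) = 0.93
  Scale A (conv): 0.61 / √(0.80·0.83) = 0.75
  Scale E (disc): 0.09 / √(0.59·0.83) = 0.13
  Scale G (disc): 0.42 / √(0.75·0.83) = 0.53
  Scale C (conv): 0.68 / √(0.89·0.83) = 0.79
  Scale D (disc): 0.51 / √(0.70·0.83) = 0.67
Smallest convergent = 0.75. Discriminant values: 0.12, 0.13, 0.53, 0.67; count ≥ 0.75 → 0.

0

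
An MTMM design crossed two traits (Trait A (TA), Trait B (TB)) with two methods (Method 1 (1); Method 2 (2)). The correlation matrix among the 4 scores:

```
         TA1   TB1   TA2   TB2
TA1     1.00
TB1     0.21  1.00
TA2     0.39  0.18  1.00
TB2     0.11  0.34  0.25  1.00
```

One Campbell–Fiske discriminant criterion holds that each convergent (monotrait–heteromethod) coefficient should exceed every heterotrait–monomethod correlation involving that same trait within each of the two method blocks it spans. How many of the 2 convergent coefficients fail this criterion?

0

Convergent coefficients and their comparison sets:
TA (methods 1·2): 0.39 vs {0.21, 0.25} → pass.
TB (methods 1·2): 0.34 vs {0.21, 0.25} → pass.
0 of 2 fail.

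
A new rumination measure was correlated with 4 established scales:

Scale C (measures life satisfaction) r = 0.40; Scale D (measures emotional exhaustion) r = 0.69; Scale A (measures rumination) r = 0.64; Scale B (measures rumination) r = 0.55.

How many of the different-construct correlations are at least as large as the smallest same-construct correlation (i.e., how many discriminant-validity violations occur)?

1

Convergent (same construct = rumination): Scale A, Scale B.
Smallest convergent = 0.55. Discriminant values: 0.40, 0.69; count ≥ 0.55 → 1.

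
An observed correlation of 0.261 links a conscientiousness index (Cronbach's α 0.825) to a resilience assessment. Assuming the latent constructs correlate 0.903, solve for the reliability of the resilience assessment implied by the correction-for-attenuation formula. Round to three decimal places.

0.101

r_true = r_obs / √(r_xx · r_yy) ⇒ 0.903 = 0.261 / √(0.825 · r_yy).
√(0.825 · r_yy) = 0.261 / 0.903 = 0.2890; 0.825 · r_yy = 0.0835; r_yy = 0.0835 / 0.825 ≈ 0.101.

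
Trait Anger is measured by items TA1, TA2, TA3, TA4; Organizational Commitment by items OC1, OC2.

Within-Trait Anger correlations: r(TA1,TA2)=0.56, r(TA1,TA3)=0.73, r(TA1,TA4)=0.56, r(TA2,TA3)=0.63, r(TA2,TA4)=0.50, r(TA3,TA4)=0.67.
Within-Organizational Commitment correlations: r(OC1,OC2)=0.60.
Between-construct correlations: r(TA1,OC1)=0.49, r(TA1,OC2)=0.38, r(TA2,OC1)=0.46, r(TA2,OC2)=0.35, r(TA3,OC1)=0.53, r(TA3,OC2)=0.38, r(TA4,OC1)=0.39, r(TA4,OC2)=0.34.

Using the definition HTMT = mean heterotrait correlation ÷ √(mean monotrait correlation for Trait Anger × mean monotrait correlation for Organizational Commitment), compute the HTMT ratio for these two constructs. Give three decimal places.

0.687

Mean between = 3.32/8 = 0.4150.
Mean within-TA = 3.65/6 = 0.6083; mean within-OC = 0.60/1 = 0.6000.
Geometric mean = √(0.6083 × 0.6000) = 0.6041.
HTMT = 0.4150 / 0.6041 = 0.687.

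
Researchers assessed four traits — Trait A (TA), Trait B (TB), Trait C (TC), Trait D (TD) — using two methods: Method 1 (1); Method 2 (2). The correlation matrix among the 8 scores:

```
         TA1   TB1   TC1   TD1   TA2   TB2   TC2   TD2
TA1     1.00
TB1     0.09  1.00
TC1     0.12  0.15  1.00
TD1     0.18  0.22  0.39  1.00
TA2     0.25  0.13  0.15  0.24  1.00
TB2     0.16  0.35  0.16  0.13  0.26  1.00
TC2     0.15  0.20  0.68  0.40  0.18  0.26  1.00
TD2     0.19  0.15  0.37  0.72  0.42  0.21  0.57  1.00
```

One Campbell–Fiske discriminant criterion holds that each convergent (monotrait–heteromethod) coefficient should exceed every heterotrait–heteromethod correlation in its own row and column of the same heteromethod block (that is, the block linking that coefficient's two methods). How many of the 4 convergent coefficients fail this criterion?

Checking each validity diagonal entry against its comparison values:
TA (methods 1·2): 0.25 vs {0.16, 0.13, 0.15, 0.15, 0.19, 0.24} → pass.
TB (methods 1·2): 0.35 vs {0.13, 0.16, 0.20, 0.16, 0.15, 0.13} → pass.
TC (methods 1·2): 0.68 vs {0.15, 0.15, 0.16, 0.20, 0.37, 0.40} → pass.
TD (methods 1·2): 0.72 vs {0.24, 0.19, 0.13, 0.15, 0.40, 0.37} → pass.
0 of 4 fail.

0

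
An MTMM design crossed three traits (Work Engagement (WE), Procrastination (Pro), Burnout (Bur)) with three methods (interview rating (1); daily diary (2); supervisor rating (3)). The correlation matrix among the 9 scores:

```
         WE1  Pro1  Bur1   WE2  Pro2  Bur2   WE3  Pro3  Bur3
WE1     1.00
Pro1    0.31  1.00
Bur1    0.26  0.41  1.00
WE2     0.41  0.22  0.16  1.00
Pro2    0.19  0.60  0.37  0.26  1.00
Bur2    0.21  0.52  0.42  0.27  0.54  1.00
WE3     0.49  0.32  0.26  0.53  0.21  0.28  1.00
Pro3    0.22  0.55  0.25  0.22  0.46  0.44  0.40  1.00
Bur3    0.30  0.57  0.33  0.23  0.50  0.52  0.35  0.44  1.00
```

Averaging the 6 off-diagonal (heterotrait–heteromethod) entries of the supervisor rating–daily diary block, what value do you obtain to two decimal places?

HTHM values (method 3 × method 2): 0.21, 0.28, 0.22, 0.44, 0.23, 0.50; mean = 1.88/6 = 0.31.

0.31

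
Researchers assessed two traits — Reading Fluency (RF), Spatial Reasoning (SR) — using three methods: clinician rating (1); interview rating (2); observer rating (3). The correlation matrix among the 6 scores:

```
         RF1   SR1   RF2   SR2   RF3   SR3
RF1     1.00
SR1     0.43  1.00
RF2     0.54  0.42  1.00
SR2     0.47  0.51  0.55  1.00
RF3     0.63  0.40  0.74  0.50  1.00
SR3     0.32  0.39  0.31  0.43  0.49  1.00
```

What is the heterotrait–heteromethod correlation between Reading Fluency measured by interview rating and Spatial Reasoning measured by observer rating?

Different traits and methods: r(RF2, SR3) = 0.31.

0.31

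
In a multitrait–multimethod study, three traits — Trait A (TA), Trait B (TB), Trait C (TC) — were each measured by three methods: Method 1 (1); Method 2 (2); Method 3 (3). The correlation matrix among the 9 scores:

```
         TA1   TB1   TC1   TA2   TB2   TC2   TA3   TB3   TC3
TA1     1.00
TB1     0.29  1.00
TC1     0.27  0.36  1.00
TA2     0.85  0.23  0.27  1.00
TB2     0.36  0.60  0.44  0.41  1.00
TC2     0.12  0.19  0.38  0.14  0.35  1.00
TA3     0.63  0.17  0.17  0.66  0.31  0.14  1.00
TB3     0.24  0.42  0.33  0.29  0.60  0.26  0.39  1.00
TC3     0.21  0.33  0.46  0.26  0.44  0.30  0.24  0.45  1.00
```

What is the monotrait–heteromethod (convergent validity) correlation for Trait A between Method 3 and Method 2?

Same trait (TA), different methods: r(TA3, TA2) = 0.66.

0.66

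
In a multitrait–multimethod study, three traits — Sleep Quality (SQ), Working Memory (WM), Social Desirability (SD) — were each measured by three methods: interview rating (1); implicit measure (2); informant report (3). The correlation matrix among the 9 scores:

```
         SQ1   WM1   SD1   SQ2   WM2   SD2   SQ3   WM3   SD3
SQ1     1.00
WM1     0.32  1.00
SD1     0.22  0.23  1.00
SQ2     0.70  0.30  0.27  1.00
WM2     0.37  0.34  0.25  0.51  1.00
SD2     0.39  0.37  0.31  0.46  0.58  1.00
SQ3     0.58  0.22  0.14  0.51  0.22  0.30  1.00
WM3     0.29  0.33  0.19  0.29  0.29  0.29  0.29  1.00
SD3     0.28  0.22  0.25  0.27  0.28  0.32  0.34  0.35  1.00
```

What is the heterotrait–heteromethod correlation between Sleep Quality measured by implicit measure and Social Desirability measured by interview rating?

0.27

Different traits and methods: r(SQ2, SD1) = 0.27.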